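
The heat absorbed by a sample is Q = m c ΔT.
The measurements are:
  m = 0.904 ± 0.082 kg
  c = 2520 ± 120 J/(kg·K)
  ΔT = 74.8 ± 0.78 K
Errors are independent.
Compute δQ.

For a monomial Q ∝ m, c, ΔT, fractional errors add in quadrature:
  (1·δm/m)² = (1×0.0907)² = 0.00823;  (1·δc/c)² = (1×0.0476)² = 0.00227;  (1·δΔT/ΔT)² = (1×0.0104)² = 0.000109
δQ/Q = √(0.0106) = 0.103
Q = 1.7e+05 J, so δQ = 0.103 × 1.7e+05 = 17500 J.

17500 J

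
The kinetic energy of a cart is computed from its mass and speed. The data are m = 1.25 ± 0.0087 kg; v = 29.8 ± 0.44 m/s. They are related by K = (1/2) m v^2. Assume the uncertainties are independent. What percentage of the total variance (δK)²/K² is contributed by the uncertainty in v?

(δK/K)² = (1·δm/m)² + (2·δv/v)²
  m term: (1×0.00696)² = 4.84e-05
  v term: (2×0.0148)² = 0.000872
Total = 0.000920. Share from v = 0.000872/0.000920 = 0.947.

94.7%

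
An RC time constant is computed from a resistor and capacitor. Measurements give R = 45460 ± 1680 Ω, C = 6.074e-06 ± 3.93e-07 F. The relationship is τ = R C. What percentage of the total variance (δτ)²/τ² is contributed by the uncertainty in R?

(δτ/τ)² = (1·δR/R)² + (1·δC/C)²
  R term: (1×0.0370)² = 0.00137
  C term: (1×0.0647)² = 0.00419
Total = 0.00555. Share from R = 0.00137/0.00555 = 0.246.

24.6%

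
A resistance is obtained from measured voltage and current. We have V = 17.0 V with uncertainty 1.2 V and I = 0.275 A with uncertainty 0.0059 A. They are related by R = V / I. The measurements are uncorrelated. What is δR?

For a monomial R ∝ V, I^-1, fractional errors add in quadrature:
  (1·δV/V)² = (1×0.0706)² = 0.00498;  (-1·δI/I)² = (-1×0.0215)² = 0.000460
δR/R = √(0.00544) = 0.0738
R = 61.8 Ω, so δR = 0.0738 × 61.8 = 4.56 Ω.

4.56 Ω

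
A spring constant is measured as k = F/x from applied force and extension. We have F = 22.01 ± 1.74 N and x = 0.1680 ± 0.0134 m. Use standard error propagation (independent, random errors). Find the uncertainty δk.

Each factor contributes (exponent × relative error)² to (δk/k)²:
  (1·δF/F)² = (1×0.0791)² = 0.00625;  (-1·δx/x)² = (-1×0.0798)² = 0.00636
δk/k = √(0.0126) = 0.112
k = 131.0 N/m, so δk = 0.112 × 131.0 = 14.7 N/m.

14.7 N/m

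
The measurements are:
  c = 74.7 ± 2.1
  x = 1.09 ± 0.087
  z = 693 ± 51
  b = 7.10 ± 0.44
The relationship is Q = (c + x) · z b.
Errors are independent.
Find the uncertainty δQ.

37300

Let u = c + x = 75.8. δu = √(δc² + δx²) = √(4.41 + 0.00757) = 2.10, so δu/u = 0.0277.
Q is then a monomial in u, z, b:
δQ/Q = √((δu/u)² + (1·δz/z)² + (1·δb/b)²) = √(0.000769 + 0.00542 + 0.00384) = 0.100
Q = 3.73e+05, so δQ = 0.100 × 3.73e+05 = 37300.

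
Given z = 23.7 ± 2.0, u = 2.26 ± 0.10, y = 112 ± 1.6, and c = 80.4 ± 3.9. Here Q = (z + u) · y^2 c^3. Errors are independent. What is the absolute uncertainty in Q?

2.83e+10

Let w = z + u = 26.0. δw = √(δz² + δu²) = √(4.00 + 0.0100) = 2.00, so δw/w = 0.0771.
Q is then a monomial in w, y, c:
δQ/Q = √((δw/w)² + (2·δy/y)² + (3·δc/c)²) = √(0.00595 + 0.000816 + 0.0212) = 0.167
Q = 1.69e+11, so δQ = 0.167 × 1.69e+11 = 2.83e+10.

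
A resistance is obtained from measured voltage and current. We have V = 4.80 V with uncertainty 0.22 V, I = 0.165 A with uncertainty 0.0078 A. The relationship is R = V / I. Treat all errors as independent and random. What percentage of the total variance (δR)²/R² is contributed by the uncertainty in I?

51.5%

(δR/R)² = (1·δV/V)² + (-1·δI/I)²
  V term: (1×0.0458)² = 0.00210
  I term: (-1×0.0473)² = 0.00223
Total = 0.00434. Share from I = 0.00223/0.00434 = 0.515.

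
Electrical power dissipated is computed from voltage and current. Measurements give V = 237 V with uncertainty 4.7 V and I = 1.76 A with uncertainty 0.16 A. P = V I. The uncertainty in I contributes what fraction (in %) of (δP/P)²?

(δP/P)² = (1·δV/V)² + (1·δI/I)²
  V term: (1×0.0198)² = 0.000393
  I term: (1×0.0909)² = 0.00826
Total = 0.00866. Share from I = 0.00826/0.00866 = 0.955.

95.5%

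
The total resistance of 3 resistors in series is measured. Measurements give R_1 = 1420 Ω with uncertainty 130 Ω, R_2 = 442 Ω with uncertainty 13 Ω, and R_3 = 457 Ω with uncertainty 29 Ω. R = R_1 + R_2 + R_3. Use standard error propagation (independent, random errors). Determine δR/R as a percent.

5.77%

Sums and differences: (δR)² = Σ (cᵢ δxᵢ)².
  (δR_1)² = 16900;  (δR_2)² = 169;  (δR_3)² = 841
δR = √(17900) = 134 Ω
R = 2320 Ω, so δR/R = 134/2320 = 0.0577.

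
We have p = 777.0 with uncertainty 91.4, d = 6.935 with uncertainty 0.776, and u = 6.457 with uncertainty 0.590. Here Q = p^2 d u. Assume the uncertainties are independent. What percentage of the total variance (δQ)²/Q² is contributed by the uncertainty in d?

(δQ/Q)² = (2·δp/p)² + (1·δd/d)² + (1·δu/u)²
  p term: (2×0.118)² = 0.0553
  d term: (1×0.112)² = 0.0125
  u term: (1×0.0914)² = 0.00835
Total = 0.0762. Share from d = 0.0125/0.0762 = 0.164.

16.4%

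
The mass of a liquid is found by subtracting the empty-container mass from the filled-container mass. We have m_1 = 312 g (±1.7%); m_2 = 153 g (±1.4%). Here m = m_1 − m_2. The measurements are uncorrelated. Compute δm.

5.72 g

Absolute uncertainties add in quadrature for a linear combination:
  (δm_1)² = 28.1;  (δm_2)² = 4.59
δm = √(32.7) = 5.72 g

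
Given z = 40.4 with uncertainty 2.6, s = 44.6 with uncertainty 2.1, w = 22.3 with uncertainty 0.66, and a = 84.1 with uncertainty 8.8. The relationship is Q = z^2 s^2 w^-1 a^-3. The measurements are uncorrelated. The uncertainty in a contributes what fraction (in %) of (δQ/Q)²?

78.9%

(δQ/Q)² = (2·δz/z)² + (2·δs/s)² + (-1·δw/w)² + (-3·δa/a)²
  z term: (2×0.0644)² = 0.0166
  s term: (2×0.0471)² = 0.00887
  w term: (-1×0.0296)² = 0.000876
  a term: (-3×0.105)² = 0.0985
Total = 0.125. Share from a = 0.0985/0.125 = 0.789.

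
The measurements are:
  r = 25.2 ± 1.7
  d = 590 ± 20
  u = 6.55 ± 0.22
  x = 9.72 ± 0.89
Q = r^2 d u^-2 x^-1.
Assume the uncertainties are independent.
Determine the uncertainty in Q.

161

For a monomial Q ∝ r^2, d, u^-2, x^-1, fractional errors add in quadrature:
  (2·δr/r)² = (2×0.0675)² = 0.0182;  (1·δd/d)² = (1×0.0339)² = 0.00115;  (-2·δu/u)² = (-2×0.0336)² = 0.00451;  (-1·δx/x)² = (-1×0.0916)² = 0.00838
δQ/Q = √(0.0322) = 0.180
Q = 898, so δQ = 0.180 × 898 = 161.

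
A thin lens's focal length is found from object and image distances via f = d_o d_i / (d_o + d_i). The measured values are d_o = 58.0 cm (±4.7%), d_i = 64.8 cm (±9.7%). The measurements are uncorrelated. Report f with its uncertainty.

30.6 ± 1.59 cm

∂f/∂d_o = (d_i/(d_o+d_i))² = 0.278;  ∂f/∂d_i = (d_o/(d_o+d_i))² = 0.223
δf = √((∂f/∂d_o · δd_o)² + (∂f/∂d_i · δd_i)²) = √(0.576 + 1.97) = 1.59 cm
f = 30.6 cm.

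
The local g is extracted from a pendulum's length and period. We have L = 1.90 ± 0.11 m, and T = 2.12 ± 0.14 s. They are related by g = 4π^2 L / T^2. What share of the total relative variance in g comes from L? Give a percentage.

(δg/g)² = (1·δL/L)² + (-2·δT/T)²
  L term: (1×0.0579)² = 0.00335
  T term: (-2×0.0660)² = 0.0174
Total = 0.0208. Share from L = 0.00335/0.0208 = 0.161.

16.1%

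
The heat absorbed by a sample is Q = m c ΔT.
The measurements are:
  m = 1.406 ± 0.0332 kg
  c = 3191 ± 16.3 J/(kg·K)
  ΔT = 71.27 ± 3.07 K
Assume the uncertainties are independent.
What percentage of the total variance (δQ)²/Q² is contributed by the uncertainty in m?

(δQ/Q)² = (1·δm/m)² + (1·δc/c)² + (1·δΔT/ΔT)²
  m term: (1×0.0236)² = 0.000558
  c term: (1×0.00511)² = 2.61e-05
  ΔT term: (1×0.0431)² = 0.00186
Total = 0.00244. Share from m = 0.000558/0.00244 = 0.229.

22.9%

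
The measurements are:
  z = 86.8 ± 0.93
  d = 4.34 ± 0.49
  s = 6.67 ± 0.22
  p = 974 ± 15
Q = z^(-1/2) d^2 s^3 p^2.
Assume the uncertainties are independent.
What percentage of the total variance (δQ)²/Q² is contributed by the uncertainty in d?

(δQ/Q)² = (−½·δz/z)² + (2·δd/d)² + (3·δs/s)² + (2·δp/p)²
  z term: (-0.5×0.0107)² = 2.87e-05
  d term: (2×0.113)² = 0.0510
  s term: (3×0.0330)² = 0.00979
  p term: (2×0.0154)² = 0.000949
Total = 0.0618. Share from d = 0.0510/0.0618 = 0.826.

82.6%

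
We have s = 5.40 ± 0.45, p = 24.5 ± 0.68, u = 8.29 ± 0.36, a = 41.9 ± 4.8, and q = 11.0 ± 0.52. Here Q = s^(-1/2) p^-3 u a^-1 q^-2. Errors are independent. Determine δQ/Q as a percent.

18.1%

Each factor contributes (exponent × relative error)² to (δQ/Q)²:
  (−½·δs/s)² = (-0.5×0.0833)² = 0.00174;  (-3·δp/p)² = (-3×0.0278)² = 0.00693;  (1·δu/u)² = (1×0.0434)² = 0.00189;  (-1·δa/a)² = (-1×0.115)² = 0.0131;  (-2·δq/q)² = (-2×0.0473)² = 0.00894
δQ/Q = √(0.0326) = 0.181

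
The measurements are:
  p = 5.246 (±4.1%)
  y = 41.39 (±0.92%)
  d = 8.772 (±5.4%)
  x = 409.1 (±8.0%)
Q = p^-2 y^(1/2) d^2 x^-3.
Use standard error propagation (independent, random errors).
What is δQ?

7.24e-08

Since Q is a product/quotient, work with relative uncertainties:
  (-2·δp/p)² = (-2×0.0410)² = 0.00672;  (½·δy/y)² = (0.5×0.00920)² = 2.12e-05;  (2·δd/d)² = (2×0.0540)² = 0.0117;  (-3·δx/x)² = (-3×0.0800)² = 0.0576
δQ/Q = √(0.0760) = 0.276
Q = 2.627e-07, so δQ = 0.276 × 2.627e-07 = 7.24e-08.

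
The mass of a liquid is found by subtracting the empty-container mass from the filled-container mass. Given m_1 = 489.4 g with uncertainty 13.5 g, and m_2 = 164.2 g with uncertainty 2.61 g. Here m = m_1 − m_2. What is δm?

For a sum/difference, combine absolute errors in quadrature:
  (δm_1)² = 182;  (δm_2)² = 6.81
δm = √(189) = 13.7 g

13.7 g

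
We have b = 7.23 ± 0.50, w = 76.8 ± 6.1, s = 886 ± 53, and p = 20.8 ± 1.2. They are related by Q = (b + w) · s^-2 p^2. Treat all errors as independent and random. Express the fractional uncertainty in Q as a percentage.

Let u = b + w = 84.0. δu = √(δb² + δw²) = √(0.250 + 37.2) = 6.12, so δu/u = 0.0728.
Q is then a monomial in u, s, p:
δQ/Q = √((δu/u)² + (-2·δs/s)² + (2·δp/p)²) = √(0.00531 + 0.0143 + 0.0133) = 0.181

18.1%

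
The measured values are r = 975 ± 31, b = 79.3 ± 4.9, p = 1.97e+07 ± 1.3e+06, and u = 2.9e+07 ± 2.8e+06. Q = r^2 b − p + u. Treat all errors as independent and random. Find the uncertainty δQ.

Let w = r^2·b = 7.54e+07. δw/w = √((2·δr/r)² + (1·δb/b)²) = √(0.00404 + 0.00382) = 0.0887, so δw = 6.68e+06.
Q = w − p + u: δQ = √(δw² + δp² + δu²) = √(4.47e+13 + 1.69e+12 + 7.84e+12) = 7.36e+06

7.36e+06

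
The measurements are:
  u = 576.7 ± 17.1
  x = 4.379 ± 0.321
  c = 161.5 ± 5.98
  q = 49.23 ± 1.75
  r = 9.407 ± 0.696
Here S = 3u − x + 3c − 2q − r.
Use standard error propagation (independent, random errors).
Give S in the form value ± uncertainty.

S is a linear combination, so absolute uncertainties add in quadrature:
  (3·δu)² = 2630;  (δx)² = 0.103;  (3·δc)² = 322;  (2·δq)² = 12.2;  (δr)² = 0.484
δS = √(2970) = 54.5
S = 2102.

2102 ± 54.5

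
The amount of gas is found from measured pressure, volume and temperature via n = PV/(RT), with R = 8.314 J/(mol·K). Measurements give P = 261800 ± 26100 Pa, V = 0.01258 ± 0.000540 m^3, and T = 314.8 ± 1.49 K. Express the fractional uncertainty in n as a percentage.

Relative error in a monomial: (δn/n)² = Σ (nᵢ · δxᵢ/xᵢ)².
  (1·δP/P)² = (1×0.0997)² = 0.00994;  (1·δV/V)² = (1×0.0429)² = 0.00184;  (-1·δT/T)² = (-1×0.00473)² = 2.24e-05
δn/n = √(0.0118) = 0.109

10.9%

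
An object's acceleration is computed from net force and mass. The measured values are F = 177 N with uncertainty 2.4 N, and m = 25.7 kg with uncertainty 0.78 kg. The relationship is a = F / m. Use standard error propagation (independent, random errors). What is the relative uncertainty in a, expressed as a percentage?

3.32%

Each factor contributes (exponent × relative error)² to (δa/a)²:
  (1·δF/F)² = (1×0.0136)² = 0.000184;  (-1·δm/m)² = (-1×0.0304)² = 0.000921
δa/a = √(0.00110) = 0.0332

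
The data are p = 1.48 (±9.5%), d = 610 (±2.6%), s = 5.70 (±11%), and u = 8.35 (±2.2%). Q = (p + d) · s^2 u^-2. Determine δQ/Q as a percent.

Let w = p + d = 611. δw = √(δp² + δd²) = √(0.0198 + 252) = 15.9, so δw/w = 0.0259.
Q is then a monomial in w, s, u:
δQ/Q = √((δw/w)² + (2·δs/s)² + (-2·δu/u)²) = √(0.000673 + 0.0484 + 0.00194) = 0.226

22.6%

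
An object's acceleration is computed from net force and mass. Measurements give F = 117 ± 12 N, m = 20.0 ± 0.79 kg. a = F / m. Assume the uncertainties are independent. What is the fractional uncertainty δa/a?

For a monomial a ∝ F, m^-1, fractional errors add in quadrature:
  (1·δF/F)² = (1×0.103)² = 0.0105;  (-1·δm/m)² = (-1×0.0395)² = 0.00156
δa/a = √(0.0121) = 0.110

0.110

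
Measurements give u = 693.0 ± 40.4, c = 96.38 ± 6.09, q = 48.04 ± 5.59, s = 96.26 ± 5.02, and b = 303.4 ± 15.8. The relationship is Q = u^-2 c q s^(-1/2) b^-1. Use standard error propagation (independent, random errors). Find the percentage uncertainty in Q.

Products/powers → add relative errors in quadrature, weighted by exponent:
  (-2·δu/u)² = (-2×0.0583)² = 0.0136;  (1·δc/c)² = (1×0.0632)² = 0.00399;  (1·δq/q)² = (1×0.116)² = 0.0135;  (−½·δs/s)² = (-0.5×0.0522)² = 0.000680;  (-1·δb/b)² = (-1×0.0521)² = 0.00271
δQ/Q = √(0.0345) = 0.186

18.6%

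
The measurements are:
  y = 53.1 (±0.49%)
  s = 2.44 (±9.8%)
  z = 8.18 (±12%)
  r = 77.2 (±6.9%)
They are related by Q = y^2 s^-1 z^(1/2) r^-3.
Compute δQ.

Each factor contributes (exponent × relative error)² to (δQ/Q)²:
  (2·δy/y)² = (2×0.00490)² = 9.6e-05;  (-1·δs/s)² = (-1×0.0980)² = 0.00960;  (½·δz/z)² = (0.5×0.120)² = 0.00360;  (-3·δr/r)² = (-3×0.0690)² = 0.0428
δQ/Q = √(0.0561) = 0.237
Q = 0.00718, so δQ = 0.237 × 0.00718 = 0.00170.

0.00170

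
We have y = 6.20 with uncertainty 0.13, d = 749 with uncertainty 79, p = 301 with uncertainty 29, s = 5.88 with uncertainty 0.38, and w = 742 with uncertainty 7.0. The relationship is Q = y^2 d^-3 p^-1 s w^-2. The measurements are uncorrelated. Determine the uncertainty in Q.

1.1e-15

Products/powers → add relative errors in quadrature, weighted by exponent:
  (2·δy/y)² = (2×0.0210)² = 0.00176;  (-3·δd/d)² = (-3×0.105)² = 0.100;  (-1·δp/p)² = (-1×0.0963)² = 0.00928;  (1·δs/s)² = (1×0.0646)² = 0.00418;  (-2·δw/w)² = (-2×0.00943)² = 0.000356
δQ/Q = √(0.116) = 0.340
Q = 3.25e-15, so δQ = 0.340 × 3.25e-15 = 1.1e-15.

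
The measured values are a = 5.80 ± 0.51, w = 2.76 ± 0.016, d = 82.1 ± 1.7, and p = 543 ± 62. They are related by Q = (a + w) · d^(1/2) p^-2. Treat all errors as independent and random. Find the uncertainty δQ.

Let u = a + w = 8.56. δu = √(δa² + δw²) = √(0.260 + 0.000256) = 0.510, so δu/u = 0.0596.
Q is then a monomial in u, d, p:
δQ/Q = √((δu/u)² + (½·δd/d)² + (-2·δp/p)²) = √(0.00355 + 0.000107 + 0.0521) = 0.236
Q = 0.000263, so δQ = 0.236 × 0.000263 = 6.21e-05.

6.21e-05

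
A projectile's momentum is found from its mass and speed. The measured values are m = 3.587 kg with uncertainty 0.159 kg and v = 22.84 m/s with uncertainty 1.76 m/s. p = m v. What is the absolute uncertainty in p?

Each factor contributes (exponent × relative error)² to (δp/p)²:
  (1·δm/m)² = (1×0.0443)² = 0.00196;  (1·δv/v)² = (1×0.0771)² = 0.00594
δp/p = √(0.00790) = 0.0889
p = 81.93 kg·m/s, so δp = 0.0889 × 81.93 = 7.28 kg·m/s.

7.28 kg·m/s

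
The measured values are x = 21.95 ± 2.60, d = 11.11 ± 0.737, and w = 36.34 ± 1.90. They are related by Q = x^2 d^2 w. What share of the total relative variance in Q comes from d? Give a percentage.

(δQ/Q)² = (2·δx/x)² + (2·δd/d)² + (1·δw/w)²
  x term: (2×0.118)² = 0.0561
  d term: (2×0.0663)² = 0.0176
  w term: (1×0.0523)² = 0.00273
Total = 0.0765. Share from d = 0.0176/0.0765 = 0.230.

23.0%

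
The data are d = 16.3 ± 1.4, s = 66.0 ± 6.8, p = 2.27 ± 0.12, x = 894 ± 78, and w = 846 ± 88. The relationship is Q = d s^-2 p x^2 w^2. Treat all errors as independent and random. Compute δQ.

1.73e+09

Q is a product of powers, so relative uncertainties combine in quadrature:
  (1·δd/d)² = (1×0.0859)² = 0.00738;  (-2·δs/s)² = (-2×0.103)² = 0.0425;  (1·δp/p)² = (1×0.0529)² = 0.00279;  (2·δx/x)² = (2×0.0872)² = 0.0304;  (2·δw/w)² = (2×0.104)² = 0.0433
δQ/Q = √(0.126) = 0.355
Q = 4.86e+09, so δQ = 0.355 × 4.86e+09 = 1.73e+09.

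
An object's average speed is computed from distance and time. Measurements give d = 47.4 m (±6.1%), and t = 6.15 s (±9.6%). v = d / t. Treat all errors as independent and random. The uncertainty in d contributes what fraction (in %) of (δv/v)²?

28.8%

(δv/v)² = (1·δd/d)² + (-1·δt/t)²
  d term: (1×0.0610)² = 0.00372
  t term: (-1×0.0960)² = 0.00922
Total = 0.0129. Share from d = 0.00372/0.0129 = 0.288.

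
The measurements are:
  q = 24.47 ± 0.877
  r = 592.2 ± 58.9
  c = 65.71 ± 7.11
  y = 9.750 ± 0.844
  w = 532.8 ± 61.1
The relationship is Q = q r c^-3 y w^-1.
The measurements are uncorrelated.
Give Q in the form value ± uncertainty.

Relative error in a monomial: (δQ/Q)² = Σ (nᵢ · δxᵢ/xᵢ)².
  (1·δq/q)² = (1×0.0358)² = 0.00128;  (1·δr/r)² = (1×0.0995)² = 0.00989;  (-3·δc/c)² = (-3×0.108)² = 0.105;  (1·δy/y)² = (1×0.0866)² = 0.00749;  (-1·δw/w)² = (-1×0.115)² = 0.0132
δQ/Q = √(0.137) = 0.370
Q = 0.0009346, so δQ = 0.370 × 0.0009346 = 0.000346.

0.0009346 ± 0.000346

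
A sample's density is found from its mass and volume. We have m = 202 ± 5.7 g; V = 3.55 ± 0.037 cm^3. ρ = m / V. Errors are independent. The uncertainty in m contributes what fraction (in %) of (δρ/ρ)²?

(δρ/ρ)² = (1·δm/m)² + (-1·δV/V)²
  m term: (1×0.0282)² = 0.000796
  V term: (-1×0.0104)² = 0.000109
Total = 0.000905. Share from m = 0.000796/0.000905 = 0.880.

88.0%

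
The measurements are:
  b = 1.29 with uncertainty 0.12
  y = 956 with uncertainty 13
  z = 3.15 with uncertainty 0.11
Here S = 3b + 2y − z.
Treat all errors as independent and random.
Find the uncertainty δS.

For a sum/difference, combine absolute errors in quadrature:
  (3·δb)² = 0.130;  (2·δy)² = 676;  (δz)² = 0.0121
δS = √(676) = 26.0

26.0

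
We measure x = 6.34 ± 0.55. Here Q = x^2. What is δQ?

Since Q is a product/quotient, work with relative uncertainties:
  (2·δx/x)² = (2×0.0868)² = 0.0301
δQ/Q = √(0.0301) = 0.174
Q = 40.2, so δQ = 0.174 × 40.2 = 6.97.

6.97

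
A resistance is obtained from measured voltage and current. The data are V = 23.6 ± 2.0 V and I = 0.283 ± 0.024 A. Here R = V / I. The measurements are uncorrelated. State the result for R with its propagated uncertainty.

83.4 ± 10.00 Ω

Products/powers → add relative errors in quadrature, weighted by exponent:
  (1·δV/V)² = (1×0.0847)² = 0.00718;  (-1·δI/I)² = (-1×0.0848)² = 0.00719
δR/R = √(0.0144) = 0.120
R = 83.4 Ω, so δR = 0.120 × 83.4 = 10.00 Ω.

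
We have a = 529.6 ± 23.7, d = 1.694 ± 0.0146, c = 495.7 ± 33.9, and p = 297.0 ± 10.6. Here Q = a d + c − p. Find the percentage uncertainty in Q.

Let w = a·d = 897.1. δw/w = √((1·δa/a)² + (1·δd/d)²) = √(0.00200 + 7.43e-05) = 0.0456, so δw = 40.9.
Q = w + c − p: δQ = √(δw² + δc² + δp²) = √(1670 + 1150 + 112) = 54.2
Q = 1096, so δQ/Q = 54.2/1096 = 0.0494.

4.94%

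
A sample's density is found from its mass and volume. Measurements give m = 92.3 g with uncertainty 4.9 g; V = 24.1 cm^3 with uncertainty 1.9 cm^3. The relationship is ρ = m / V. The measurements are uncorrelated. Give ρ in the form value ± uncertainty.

3.83 ± 0.364 g/cm^3

Since ρ is a product/quotient, work with relative uncertainties:
  (1·δm/m)² = (1×0.0531)² = 0.00282;  (-1·δV/V)² = (-1×0.0788)² = 0.00622
δρ/ρ = √(0.00903) = 0.0950
ρ = 3.83 g/cm^3, so δρ = 0.0950 × 3.83 = 0.364 g/cm^3.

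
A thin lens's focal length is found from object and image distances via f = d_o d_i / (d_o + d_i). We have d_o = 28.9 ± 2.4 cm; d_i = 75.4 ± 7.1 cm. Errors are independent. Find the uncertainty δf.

∂f/∂d_o = (d_i/(d_o+d_i))² = 0.523;  ∂f/∂d_i = (d_o/(d_o+d_i))² = 0.0768
δf = √((∂f/∂d_o · δd_o)² + (∂f/∂d_i · δd_i)²) = √(1.57 + 0.297) = 1.37 cm

1.37 cm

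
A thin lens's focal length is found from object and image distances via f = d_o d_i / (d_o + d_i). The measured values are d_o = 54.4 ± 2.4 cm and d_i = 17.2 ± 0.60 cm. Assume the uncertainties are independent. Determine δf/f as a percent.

2.85%

∂f/∂d_o = (d_i/(d_o+d_i))² = 0.0577;  ∂f/∂d_i = (d_o/(d_o+d_i))² = 0.577
δf = √((∂f/∂d_o · δd_o)² + (∂f/∂d_i · δd_i)²) = √(0.0192 + 0.120) = 0.373 cm
f = 13.1 cm, so δf/f = 0.373/13.1 = 0.0285.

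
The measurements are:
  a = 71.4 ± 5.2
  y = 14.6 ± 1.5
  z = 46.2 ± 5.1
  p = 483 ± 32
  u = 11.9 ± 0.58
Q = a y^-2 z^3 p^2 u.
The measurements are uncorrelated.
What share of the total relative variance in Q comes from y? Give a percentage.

(δQ/Q)² = (1·δa/a)² + (-2·δy/y)² + (3·δz/z)² + (2·δp/p)² + (1·δu/u)²
  a term: (1×0.0728)² = 0.00530
  y term: (-2×0.103)² = 0.0422
  z term: (3×0.110)² = 0.110
  p term: (2×0.0663)² = 0.0176
  u term: (1×0.0487)² = 0.00238
Total = 0.177. Share from y = 0.0422/0.177 = 0.238.

23.8%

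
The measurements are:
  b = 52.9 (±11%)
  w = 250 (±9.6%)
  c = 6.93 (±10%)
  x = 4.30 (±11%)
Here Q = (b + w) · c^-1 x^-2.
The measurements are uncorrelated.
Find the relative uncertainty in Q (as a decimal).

Let u = b + w = 303. δu = √(δb² + δw²) = √(33.9 + 576) = 24.7, so δu/u = 0.0815.
Q is then a monomial in u, c, x:
δQ/Q = √((δu/u)² + (-1·δc/c)² + (-2·δx/x)²) = √(0.00665 + 0.0100 + 0.0484) = 0.255

0.255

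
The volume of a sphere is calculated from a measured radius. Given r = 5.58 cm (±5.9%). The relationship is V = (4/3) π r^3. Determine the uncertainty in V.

129 cm^3

V ∝ r^3, so δV/V = |3| · δr/r = 3 × 0.0590 = 0.177.
V = 728 cm^3, so δV = 0.177 × 728 = 129 cm^3.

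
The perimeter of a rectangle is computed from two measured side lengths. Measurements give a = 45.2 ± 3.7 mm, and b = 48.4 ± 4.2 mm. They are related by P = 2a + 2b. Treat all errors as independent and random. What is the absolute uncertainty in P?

11.2 mm

P is a linear combination, so absolute uncertainties add in quadrature:
  (2·δa)² = 54.8;  (2·δb)² = 70.6
δP = √(125) = 11.2 mm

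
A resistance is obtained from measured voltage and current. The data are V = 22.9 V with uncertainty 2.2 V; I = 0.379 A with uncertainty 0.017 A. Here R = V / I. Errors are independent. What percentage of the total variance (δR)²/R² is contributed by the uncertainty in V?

82.1%

(δR/R)² = (1·δV/V)² + (-1·δI/I)²
  V term: (1×0.0961)² = 0.00923
  I term: (-1×0.0449)² = 0.00201
Total = 0.0112. Share from V = 0.00923/0.0112 = 0.821.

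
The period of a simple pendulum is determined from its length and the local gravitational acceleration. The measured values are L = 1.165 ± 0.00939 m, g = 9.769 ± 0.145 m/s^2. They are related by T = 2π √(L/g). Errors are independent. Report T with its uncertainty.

Since T is a product/quotient, work with relative uncertainties:
  (½·δL/L)² = (0.5×0.00806)² = 1.62e-05;  (−½·δg/g)² = (-0.5×0.0148)² = 5.51e-05
δT/T = √(7.13e-05) = 0.00845
T = 2.170 s, so δT = 0.00845 × 2.170 = 0.0183 s.

2.170 ± 0.0183 s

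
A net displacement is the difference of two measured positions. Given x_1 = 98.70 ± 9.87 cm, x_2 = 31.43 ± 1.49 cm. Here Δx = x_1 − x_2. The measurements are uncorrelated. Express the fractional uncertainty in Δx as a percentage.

14.8%

Δx is a linear combination, so absolute uncertainties add in quadrature:
  (δx_1)² = 97.4;  (δx_2)² = 2.22
δΔx = √(99.6) = 9.98 cm
Δx = 67.27 cm, so δΔx/Δx = 9.98/67.27 = 0.148.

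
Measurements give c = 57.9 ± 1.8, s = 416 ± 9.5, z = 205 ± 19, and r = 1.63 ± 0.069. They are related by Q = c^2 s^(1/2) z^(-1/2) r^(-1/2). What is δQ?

For a monomial Q ∝ c^2, s^(1/2), z^(-1/2), r^(-1/2), fractional errors add in quadrature:
  (2·δc/c)² = (2×0.0311)² = 0.00387;  (½·δs/s)² = (0.5×0.0228)² = 0.000130;  (−½·δz/z)² = (-0.5×0.0927)² = 0.00215;  (−½·δr/r)² = (-0.5×0.0423)² = 0.000448
δQ/Q = √(0.00659) = 0.0812
Q = 3740, so δQ = 0.0812 × 3740 = 304.

304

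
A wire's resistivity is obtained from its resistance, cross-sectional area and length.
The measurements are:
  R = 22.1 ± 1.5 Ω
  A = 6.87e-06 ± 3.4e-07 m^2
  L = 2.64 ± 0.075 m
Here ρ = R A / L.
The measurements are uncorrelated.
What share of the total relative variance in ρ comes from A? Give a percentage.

31.1%

(δρ/ρ)² = (1·δR/R)² + (1·δA/A)² + (-1·δL/L)²
  R term: (1×0.0679)² = 0.00461
  A term: (1×0.0495)² = 0.00245
  L term: (-1×0.0284)² = 0.000807
Total = 0.00786. Share from A = 0.00245/0.00786 = 0.311.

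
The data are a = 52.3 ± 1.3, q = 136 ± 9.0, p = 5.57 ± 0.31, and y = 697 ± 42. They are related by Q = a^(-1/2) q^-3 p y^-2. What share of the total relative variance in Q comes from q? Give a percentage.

68.9%

(δQ/Q)² = (−½·δa/a)² + (-3·δq/q)² + (1·δp/p)² + (-2·δy/y)²
  a term: (-0.5×0.0249)² = 0.000154
  q term: (-3×0.0662)² = 0.0394
  p term: (1×0.0557)² = 0.00310
  y term: (-2×0.0603)² = 0.0145
Total = 0.0572. Share from q = 0.0394/0.0572 = 0.689.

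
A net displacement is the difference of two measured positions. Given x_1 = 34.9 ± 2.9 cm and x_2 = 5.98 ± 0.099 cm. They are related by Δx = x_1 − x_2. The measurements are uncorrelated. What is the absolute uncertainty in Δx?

Each term contributes (cᵢ δxᵢ)² to (δΔx)²:
  (δx_1)² = 8.41;  (δx_2)² = 0.00980
δΔx = √(8.42) = 2.90 cm

2.90 cm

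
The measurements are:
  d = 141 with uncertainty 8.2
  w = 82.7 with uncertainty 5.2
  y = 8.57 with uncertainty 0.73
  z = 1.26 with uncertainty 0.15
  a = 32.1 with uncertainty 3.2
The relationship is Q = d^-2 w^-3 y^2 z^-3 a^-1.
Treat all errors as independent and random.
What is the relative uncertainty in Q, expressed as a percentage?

46.4%

Since Q is a product/quotient, work with relative uncertainties:
  (-2·δd/d)² = (-2×0.0582)² = 0.0135;  (-3·δw/w)² = (-3×0.0629)² = 0.0356;  (2·δy/y)² = (2×0.0852)² = 0.0290;  (-3·δz/z)² = (-3×0.119)² = 0.128;  (-1·δa/a)² = (-1×0.0997)² = 0.00994
δQ/Q = √(0.216) = 0.464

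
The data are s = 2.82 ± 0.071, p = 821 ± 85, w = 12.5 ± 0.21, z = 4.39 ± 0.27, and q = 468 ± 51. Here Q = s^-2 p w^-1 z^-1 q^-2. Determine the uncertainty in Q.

2.19e-06

Each factor contributes (exponent × relative error)² to (δQ/Q)²:
  (-2·δs/s)² = (-2×0.0252)² = 0.00254;  (1·δp/p)² = (1×0.104)² = 0.0107;  (-1·δw/w)² = (-1×0.0168)² = 0.000282;  (-1·δz/z)² = (-1×0.0615)² = 0.00378;  (-2·δq/q)² = (-2×0.109)² = 0.0475
δQ/Q = √(0.0648) = 0.255
Q = 8.59e-06, so δQ = 0.255 × 8.59e-06 = 2.19e-06.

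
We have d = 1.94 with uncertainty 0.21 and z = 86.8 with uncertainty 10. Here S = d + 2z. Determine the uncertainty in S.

Sums and differences: (δS)² = Σ (cᵢ δxᵢ)².
  (δd)² = 0.0441;  (2·δz)² = 400
δS = √(400) = 20.0

20.0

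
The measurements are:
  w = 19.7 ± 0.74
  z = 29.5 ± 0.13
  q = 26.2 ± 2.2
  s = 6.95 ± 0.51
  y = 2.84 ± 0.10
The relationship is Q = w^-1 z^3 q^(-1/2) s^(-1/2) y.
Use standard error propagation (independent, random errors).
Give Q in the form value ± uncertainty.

Since Q is a product/quotient, work with relative uncertainties:
  (-1·δw/w)² = (-1×0.0376)² = 0.00141;  (3·δz/z)² = (3×0.00441)² = 0.000175;  (−½·δq/q)² = (-0.5×0.0840)² = 0.00176;  (−½·δs/s)² = (-0.5×0.0734)² = 0.00135;  (1·δy/y)² = (1×0.0352)² = 0.00124
δQ/Q = √(0.00593) = 0.0770
Q = 274, so δQ = 0.0770 × 274 = 21.1.

274 ± 21.1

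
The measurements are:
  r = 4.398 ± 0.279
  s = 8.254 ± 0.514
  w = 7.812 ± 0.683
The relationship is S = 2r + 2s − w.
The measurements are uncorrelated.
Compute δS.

Absolute uncertainties add in quadrature for a linear combination:
  (2·δr)² = 0.311;  (2·δs)² = 1.06;  (δw)² = 0.466
δS = √(1.83) = 1.35

1.35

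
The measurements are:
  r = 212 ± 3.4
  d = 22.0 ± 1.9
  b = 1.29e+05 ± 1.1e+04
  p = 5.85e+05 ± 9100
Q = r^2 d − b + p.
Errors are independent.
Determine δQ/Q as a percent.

6.38%

Let w = r^2·d = 9.89e+05. δw/w = √((2·δr/r)² + (1·δd/d)²) = √(0.00103 + 0.00746) = 0.0921, so δw = 91100.
Q = w − b + p: δQ = √(δw² + δb² + δp²) = √(8.3e+09 + 1.21e+08 + 8.28e+07) = 92200
Q = 1.44e+06, so δQ/Q = 92200/1.44e+06 = 0.0638.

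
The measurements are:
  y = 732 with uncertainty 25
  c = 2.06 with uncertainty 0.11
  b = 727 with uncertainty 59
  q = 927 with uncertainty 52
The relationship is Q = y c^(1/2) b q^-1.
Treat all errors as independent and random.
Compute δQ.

Q is a product of powers, so relative uncertainties combine in quadrature:
  (1·δy/y)² = (1×0.0342)² = 0.00117;  (½·δc/c)² = (0.5×0.0534)² = 0.000713;  (1·δb/b)² = (1×0.0812)² = 0.00659;  (-1·δq/q)² = (-1×0.0561)² = 0.00315
δQ/Q = √(0.0116) = 0.108
Q = 824, so δQ = 0.108 × 824 = 88.8.

88.8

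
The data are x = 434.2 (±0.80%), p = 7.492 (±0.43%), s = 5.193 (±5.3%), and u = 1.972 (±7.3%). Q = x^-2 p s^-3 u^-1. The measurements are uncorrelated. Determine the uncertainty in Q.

Relative error in a monomial: (δQ/Q)² = Σ (nᵢ · δxᵢ/xᵢ)².
  (-2·δx/x)² = (-2×0.00800)² = 0.000256;  (1·δp/p)² = (1×0.00430)² = 1.85e-05;  (-3·δs/s)² = (-3×0.0530)² = 0.0253;  (-1·δu/u)² = (-1×0.0730)² = 0.00533
δQ/Q = √(0.0309) = 0.176
Q = 1.439e-07, so δQ = 0.176 × 1.439e-07 = 2.53e-08.

2.53e-08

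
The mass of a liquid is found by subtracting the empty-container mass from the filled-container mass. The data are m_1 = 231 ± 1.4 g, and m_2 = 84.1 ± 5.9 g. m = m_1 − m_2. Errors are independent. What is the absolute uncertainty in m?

Absolute uncertainties add in quadrature for a linear combination:
  (δm_1)² = 1.96;  (δm_2)² = 34.8
δm = √(36.8) = 6.06 g

6.06 g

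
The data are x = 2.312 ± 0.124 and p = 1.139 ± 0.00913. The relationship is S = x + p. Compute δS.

0.124

S is a linear combination, so absolute uncertainties add in quadrature:
  (δx)² = 0.0154;  (δp)² = 8.34e-05
δS = √(0.0155) = 0.124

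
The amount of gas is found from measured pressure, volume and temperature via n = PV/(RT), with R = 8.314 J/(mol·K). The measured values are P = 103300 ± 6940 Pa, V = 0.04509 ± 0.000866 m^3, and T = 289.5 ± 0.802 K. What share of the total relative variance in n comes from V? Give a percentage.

(δn/n)² = (1·δP/P)² + (1·δV/V)² + (-1·δT/T)²
  P term: (1×0.0672)² = 0.00451
  V term: (1×0.0192)² = 0.000369
  T term: (-1×0.00277)² = 7.67e-06
Total = 0.00489. Share from V = 0.000369/0.00489 = 0.0754.

7.54%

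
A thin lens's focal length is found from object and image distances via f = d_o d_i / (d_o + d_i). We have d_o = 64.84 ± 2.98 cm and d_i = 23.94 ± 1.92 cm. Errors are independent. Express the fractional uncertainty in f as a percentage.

5.99%

∂f/∂d_o = (d_i/(d_o+d_i))² = 0.0727;  ∂f/∂d_i = (d_o/(d_o+d_i))² = 0.533
δf = √((∂f/∂d_o · δd_o)² + (∂f/∂d_i · δd_i)²) = √(0.0470 + 1.05) = 1.05 cm
f = 17.48 cm, so δf/f = 1.05/17.48 = 0.0599.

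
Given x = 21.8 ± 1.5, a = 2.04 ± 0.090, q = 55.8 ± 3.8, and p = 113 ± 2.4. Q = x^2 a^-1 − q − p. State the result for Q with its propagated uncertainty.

64.2 ± 34.0

Let w = x^2·a^-1 = 233. δw/w = √((2·δx/x)² + (-1·δa/a)²) = √(0.0189 + 0.00195) = 0.145, so δw = 33.7.
Q = w − q − p: δQ = √(δw² + δq² + δp²) = √(1130 + 14.4 + 5.76) = 34.0
Q = 64.2.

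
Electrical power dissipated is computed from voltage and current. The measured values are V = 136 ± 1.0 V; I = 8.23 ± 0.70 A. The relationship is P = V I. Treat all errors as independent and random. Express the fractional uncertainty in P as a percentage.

For a monomial P ∝ V, I, fractional errors add in quadrature:
  (1·δV/V)² = (1×0.00735)² = 5.41e-05;  (1·δI/I)² = (1×0.0851)² = 0.00723
δP/P = √(0.00729) = 0.0854

8.54%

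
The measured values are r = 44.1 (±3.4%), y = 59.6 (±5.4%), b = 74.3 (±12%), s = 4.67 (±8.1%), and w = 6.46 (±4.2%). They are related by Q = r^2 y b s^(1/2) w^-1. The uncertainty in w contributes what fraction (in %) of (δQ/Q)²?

6.96%

(δQ/Q)² = (2·δr/r)² + (1·δy/y)² + (1·δb/b)² + (½·δs/s)² + (-1·δw/w)²
  r term: (2×0.0340)² = 0.00462
  y term: (1×0.0540)² = 0.00292
  b term: (1×0.120)² = 0.0144
  s term: (0.5×0.0810)² = 0.00164
  w term: (-1×0.0420)² = 0.00176
Total = 0.0253. Share from w = 0.00176/0.0253 = 0.0696.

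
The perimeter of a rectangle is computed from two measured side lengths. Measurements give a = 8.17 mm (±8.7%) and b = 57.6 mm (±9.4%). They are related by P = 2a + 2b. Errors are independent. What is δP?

Absolute uncertainties add in quadrature for a linear combination:
  (2·δa)² = 2.02;  (2·δb)² = 117
δP = √(119) = 10.9 mm

10.9 mm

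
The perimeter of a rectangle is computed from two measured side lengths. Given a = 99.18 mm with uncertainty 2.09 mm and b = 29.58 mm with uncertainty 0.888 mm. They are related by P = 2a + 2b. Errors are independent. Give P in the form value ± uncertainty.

Sums and differences: (δP)² = Σ (cᵢ δxᵢ)².
  (2·δa)² = 17.5;  (2·δb)² = 3.15
δP = √(20.6) = 4.54 mm
P = 257.5 mm.

257.5 ± 4.54 mm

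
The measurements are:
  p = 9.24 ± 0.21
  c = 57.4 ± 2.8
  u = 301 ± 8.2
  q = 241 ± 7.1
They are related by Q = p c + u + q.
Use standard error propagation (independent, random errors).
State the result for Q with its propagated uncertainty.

Let w = p·c = 530. δw/w = √((1·δp/p)² + (1·δc/c)²) = √(0.000517 + 0.00238) = 0.0538, so δw = 28.5.
Q = w + u + q: δQ = √(δw² + δu² + δq²) = √(815 + 67.2 + 50.4) = 30.5
Q = 1070.

1070 ± 30.5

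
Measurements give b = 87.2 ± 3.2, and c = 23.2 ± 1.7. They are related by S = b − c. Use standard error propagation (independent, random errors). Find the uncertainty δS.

S is a linear combination, so absolute uncertainties add in quadrature:
  (δb)² = 10.2;  (δc)² = 2.89
δS = √(13.1) = 3.62

3.62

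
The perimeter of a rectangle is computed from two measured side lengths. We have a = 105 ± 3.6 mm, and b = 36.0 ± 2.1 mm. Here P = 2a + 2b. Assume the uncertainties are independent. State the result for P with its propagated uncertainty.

282 ± 8.34 mm

Each term contributes (cᵢ δxᵢ)² to (δP)²:
  (2·δa)² = 51.8;  (2·δb)² = 17.6
δP = √(69.5) = 8.34 mm
P = 282 mm.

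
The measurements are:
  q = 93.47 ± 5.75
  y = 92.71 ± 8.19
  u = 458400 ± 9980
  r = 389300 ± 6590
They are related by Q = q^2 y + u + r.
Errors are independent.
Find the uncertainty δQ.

1.23e+05

Let p = q^2·y = 810000. δp/p = √((2·δq/q)² + (1·δy/y)²) = √(0.0151 + 0.00780) = 0.151, so δp = 1.23e+05.
Q = p + u + r: δQ = √(δp² + δu² + δr²) = √(1.51e+10 + 9.96e+07 + 4.34e+07) = 1.23e+05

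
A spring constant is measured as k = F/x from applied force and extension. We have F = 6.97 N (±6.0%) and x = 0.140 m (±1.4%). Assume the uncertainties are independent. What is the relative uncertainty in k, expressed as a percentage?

6.16%

Products/powers → add relative errors in quadrature, weighted by exponent:
  (1·δF/F)² = (1×0.0600)² = 0.00360;  (-1·δx/x)² = (-1×0.0140)² = 0.000196
δk/k = √(0.00380) = 0.0616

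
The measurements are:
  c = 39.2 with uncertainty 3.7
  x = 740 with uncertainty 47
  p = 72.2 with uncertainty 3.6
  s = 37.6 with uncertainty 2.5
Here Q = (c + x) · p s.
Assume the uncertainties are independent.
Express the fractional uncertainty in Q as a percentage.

10.3%

Let u = c + x = 779. δu = √(δc² + δx²) = √(13.7 + 2210) = 47.1, so δu/u = 0.0605.
Q is then a monomial in u, p, s:
δQ/Q = √((δu/u)² + (1·δp/p)² + (1·δs/s)²) = √(0.00366 + 0.00249 + 0.00442) = 0.103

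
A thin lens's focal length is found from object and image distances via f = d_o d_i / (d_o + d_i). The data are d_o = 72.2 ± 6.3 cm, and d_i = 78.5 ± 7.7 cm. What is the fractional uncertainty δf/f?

0.0654

∂f/∂d_o = (d_i/(d_o+d_i))² = 0.271;  ∂f/∂d_i = (d_o/(d_o+d_i))² = 0.230
δf = √((∂f/∂d_o · δd_o)² + (∂f/∂d_i · δd_i)²) = √(2.92 + 3.12) = 2.46 cm
f = 37.6 cm, so δf/f = 2.46/37.6 = 0.0654.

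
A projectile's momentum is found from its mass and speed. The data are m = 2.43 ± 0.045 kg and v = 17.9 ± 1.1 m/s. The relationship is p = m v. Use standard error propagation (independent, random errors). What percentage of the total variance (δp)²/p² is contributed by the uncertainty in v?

91.7%

(δp/p)² = (1·δm/m)² + (1·δv/v)²
  m term: (1×0.0185)² = 0.000343
  v term: (1×0.0615)² = 0.00378
Total = 0.00412. Share from v = 0.00378/0.00412 = 0.917.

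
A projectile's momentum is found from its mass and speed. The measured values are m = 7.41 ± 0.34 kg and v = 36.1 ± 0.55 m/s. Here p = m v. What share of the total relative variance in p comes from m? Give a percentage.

90.1%

(δp/p)² = (1·δm/m)² + (1·δv/v)²
  m term: (1×0.0459)² = 0.00211
  v term: (1×0.0152)² = 0.000232
Total = 0.00234. Share from m = 0.00211/0.00234 = 0.901.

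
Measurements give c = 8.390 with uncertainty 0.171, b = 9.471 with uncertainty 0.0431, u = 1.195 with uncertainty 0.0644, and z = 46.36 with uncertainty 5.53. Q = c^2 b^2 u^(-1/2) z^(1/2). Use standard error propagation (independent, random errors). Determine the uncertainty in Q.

Since Q is a product/quotient, work with relative uncertainties:
  (2·δc/c)² = (2×0.0204)² = 0.00166;  (2·δb/b)² = (2×0.00455)² = 8.28e-05;  (−½·δu/u)² = (-0.5×0.0539)² = 0.000726;  (½·δz/z)² = (0.5×0.119)² = 0.00356
δQ/Q = √(0.00603) = 0.0776
Q = 39330, so δQ = 0.0776 × 39330 = 3050.

3050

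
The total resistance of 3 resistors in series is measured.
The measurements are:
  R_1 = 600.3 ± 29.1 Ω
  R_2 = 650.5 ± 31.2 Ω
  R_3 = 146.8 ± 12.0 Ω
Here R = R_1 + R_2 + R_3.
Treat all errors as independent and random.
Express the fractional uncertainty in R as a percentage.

R is a linear combination, so absolute uncertainties add in quadrature:
  (δR_1)² = 847;  (δR_2)² = 973;  (δR_3)² = 144
δR = √(1960) = 44.3 Ω
R = 1398 Ω, so δR/R = 44.3/1398 = 0.0317.

3.17%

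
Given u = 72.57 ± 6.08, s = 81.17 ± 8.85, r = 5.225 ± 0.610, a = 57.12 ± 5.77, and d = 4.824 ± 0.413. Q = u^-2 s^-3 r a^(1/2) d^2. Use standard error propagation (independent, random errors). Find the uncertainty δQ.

1.39e-07

For a monomial Q ∝ u^-2, s^-3, r, a^(1/2), d^2, fractional errors add in quadrature:
  (-2·δu/u)² = (-2×0.0838)² = 0.0281;  (-3·δs/s)² = (-3×0.109)² = 0.107;  (1·δr/r)² = (1×0.117)² = 0.0136;  (½·δa/a)² = (0.5×0.101)² = 0.00255;  (2·δd/d)² = (2×0.0856)² = 0.0293
δQ/Q = √(0.181) = 0.425
Q = 3.263e-07, so δQ = 0.425 × 3.263e-07 = 1.39e-07.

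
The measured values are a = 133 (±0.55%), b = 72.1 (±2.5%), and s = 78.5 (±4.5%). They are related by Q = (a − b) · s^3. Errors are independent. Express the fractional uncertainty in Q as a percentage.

Let u = a − b = 60.9. δu = √(δa² + δb²) = √(0.535 + 3.25) = 1.95, so δu/u = 0.0319.
Q is then a monomial in u, s:
δQ/Q = √((δu/u)² + (3·δs/s)²) = √(0.00102 + 0.0182) = 0.139

13.9%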